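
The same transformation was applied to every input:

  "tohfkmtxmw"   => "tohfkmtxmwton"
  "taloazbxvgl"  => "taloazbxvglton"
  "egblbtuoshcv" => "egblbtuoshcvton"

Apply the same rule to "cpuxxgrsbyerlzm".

cpuxxgrsbyerlzmton

What's happening: append "ton".
Doing the same to "cpuxxgrsbyerlzm": "cpuxxgrsbyerlzmton".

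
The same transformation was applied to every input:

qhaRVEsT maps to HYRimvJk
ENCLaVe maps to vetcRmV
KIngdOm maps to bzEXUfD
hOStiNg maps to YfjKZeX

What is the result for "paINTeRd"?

The rule is to flip the case of every letter, then shift every letter 9 places backward in the alphabet (wrapping around).
For "paINTeRd", step one produces "PAintErD"; step two turns that into "GRzekViU".
(Check on "hOStiNg": → "HosTInG" → "YfjKZeX" ✓)

GRzekViU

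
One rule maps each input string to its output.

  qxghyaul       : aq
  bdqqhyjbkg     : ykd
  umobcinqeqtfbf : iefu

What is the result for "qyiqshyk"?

hq

Each output is the input with this applied: move the first 3 characters to the end (rotate left by 3), then keep one character in every 3, starting at position 3 (positions 3rd, 6th, 9th, ...).
Starting from "qyiqshyk": after the first operation, "qshykqyi"; after the second, "hq".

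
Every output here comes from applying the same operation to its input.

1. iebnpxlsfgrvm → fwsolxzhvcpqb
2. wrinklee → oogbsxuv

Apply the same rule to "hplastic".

In each case the input is transformed by: move the last 2 characters to the front (rotate right by 2), then shift every letter 10 places forward in the alphabet (wrapping around).
Applying both steps to "hplastic": "ichplast", then "smrzvkcd".

smrzvkcd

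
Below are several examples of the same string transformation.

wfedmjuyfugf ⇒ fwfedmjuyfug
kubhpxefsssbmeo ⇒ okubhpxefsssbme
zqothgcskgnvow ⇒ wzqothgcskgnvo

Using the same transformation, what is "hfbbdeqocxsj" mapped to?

In each case the input is transformed by: move the last character to the front.
So "hfbbdeqocxsj" becomes "jhfbbdeqocxs".

jhfbbdeqocxs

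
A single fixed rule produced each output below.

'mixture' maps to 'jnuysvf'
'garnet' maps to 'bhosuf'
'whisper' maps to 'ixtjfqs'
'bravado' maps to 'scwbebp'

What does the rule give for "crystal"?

sdtzbum

The transformation: shift every letter 1 place forward in the alphabet (wrapping around), then swap each adjacent pair of characters (1↔2, 3↔4, ...).
So "crystal" becomes "sdtzbum".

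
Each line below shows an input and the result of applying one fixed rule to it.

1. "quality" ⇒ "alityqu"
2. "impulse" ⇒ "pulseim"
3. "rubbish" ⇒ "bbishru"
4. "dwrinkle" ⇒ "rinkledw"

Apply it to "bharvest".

In each case the input is transformed by: move the first 2 characters to the end (rotate left by 2).
So "bharvest" becomes "arvestbh".

arvestbh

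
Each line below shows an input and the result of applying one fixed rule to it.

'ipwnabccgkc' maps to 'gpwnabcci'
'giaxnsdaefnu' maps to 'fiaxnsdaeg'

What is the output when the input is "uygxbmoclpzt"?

pygxbmoclu

The pattern: delete the last 2 characters, then swap the first and last characters.
"uygxbmoclpzt" → "pygxbmoclu".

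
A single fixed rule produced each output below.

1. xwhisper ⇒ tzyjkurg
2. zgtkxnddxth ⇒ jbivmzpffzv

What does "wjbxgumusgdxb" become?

The pattern: move the last character to the front, then shift every letter 2 places forward in the alphabet (wrapping around).
"wjbxgumusgdxb" → "bwjbxgumusgdx" → "dyldziwowuifz".

dyldziwowuifz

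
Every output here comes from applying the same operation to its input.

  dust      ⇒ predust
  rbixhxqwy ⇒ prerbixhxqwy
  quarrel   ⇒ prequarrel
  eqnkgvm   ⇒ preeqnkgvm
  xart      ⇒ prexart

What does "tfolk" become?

Looking at the pairs, the operation is to prepend "pre".
On "tfolk" that produces "pretfolk".

pretfolk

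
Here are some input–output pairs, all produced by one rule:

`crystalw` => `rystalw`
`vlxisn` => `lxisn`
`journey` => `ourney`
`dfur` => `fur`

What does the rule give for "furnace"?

urnace

What's happening: delete the first character.
Applying that to "furnace" gives "urnace".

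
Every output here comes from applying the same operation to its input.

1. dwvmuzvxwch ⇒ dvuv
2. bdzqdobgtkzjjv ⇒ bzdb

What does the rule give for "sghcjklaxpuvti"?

shjl

Rule — keep every other character starting from the first (positions 1st, 3rd, 5th, ...), then keep only the first 4 characters.
So "sghcjklaxpuvti" becomes "shjl".
(Check on "bdzqdobgtkzjjv": → "bzdbtzj" → "bzdb" ✓)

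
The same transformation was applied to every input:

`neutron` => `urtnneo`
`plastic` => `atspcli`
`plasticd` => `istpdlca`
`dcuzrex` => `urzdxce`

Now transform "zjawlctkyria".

Looking at the pairs, the operation is to take characters alternately from the front and the back (1st, last, 2nd, 2nd-last, ...), then move the last 3 characters to the front (rotate right by 3).
"zjawlctkyria" → "zajiarwylkct" → "kctzajiarwyl".
(Check on "plasticd": → "pdlcaist" → "istpdlca" ✓)

kctzajiarwyl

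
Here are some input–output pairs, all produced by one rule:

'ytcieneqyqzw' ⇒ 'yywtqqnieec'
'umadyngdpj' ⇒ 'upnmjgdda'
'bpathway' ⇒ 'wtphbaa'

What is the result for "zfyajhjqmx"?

yxqmjjhfa

In each case the input is transformed by: sort the characters into reverse alphabetical order, then delete the first character.
Working it through for "zfyajhjqmx": intermediate "zyxqmjjhfa", final "yxqmjjhfa".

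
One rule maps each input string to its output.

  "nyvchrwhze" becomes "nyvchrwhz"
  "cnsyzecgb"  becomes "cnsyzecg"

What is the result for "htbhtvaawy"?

htbhtvaaw

In each case the input is transformed by: delete the last character.
On "htbhtvaawy" that produces "htbhtvaaw".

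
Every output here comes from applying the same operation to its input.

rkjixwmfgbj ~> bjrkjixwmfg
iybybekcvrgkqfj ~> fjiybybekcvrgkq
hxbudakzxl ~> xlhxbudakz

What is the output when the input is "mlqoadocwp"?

Looking at the pairs, the operation is to move the last 2 characters to the front (rotate right by 2).
For "mlqoadocwp" the result is "wpmlqoadoc".

wpmlqoadoc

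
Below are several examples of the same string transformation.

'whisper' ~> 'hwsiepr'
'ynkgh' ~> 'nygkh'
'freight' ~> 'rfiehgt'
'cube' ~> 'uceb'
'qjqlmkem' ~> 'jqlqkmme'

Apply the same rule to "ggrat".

ggart

The pattern: swap each adjacent pair of characters (1↔2, 3↔4, ...).
Doing the same to "ggrat": "ggart".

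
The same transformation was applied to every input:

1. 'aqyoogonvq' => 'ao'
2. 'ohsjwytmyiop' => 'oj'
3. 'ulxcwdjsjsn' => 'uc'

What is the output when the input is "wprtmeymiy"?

Looking at the pairs, the operation is to keep one character in every 3, starting at position 1 (positions 1st, 4th, 7th, ...), then keep only the first 2 characters.
Applying that to "wprtmeymiy" gives "wt".
(Check on "ulxcwdjsjsn": → "ucjs" → "uc" ✓)

wt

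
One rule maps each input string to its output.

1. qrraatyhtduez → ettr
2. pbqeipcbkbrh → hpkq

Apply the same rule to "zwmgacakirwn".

ncim

Looking at the pairs, the operation is to keep one character in every 3, starting at position 3 (positions 3rd, 6th, 9th, ...), then swap the first and last characters.
Doing the same to "zwmgacakirwn": "ncim".
(Check on "qrraatyhtduez": → "rtte" → "ettr" ✓)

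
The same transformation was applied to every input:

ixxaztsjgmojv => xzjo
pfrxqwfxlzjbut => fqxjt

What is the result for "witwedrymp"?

The pattern: keep one character in every 3, starting at position 2 (positions 2nd, 5th, 8th, ...).
Doing the same to "witwedrymp": "iey".

iey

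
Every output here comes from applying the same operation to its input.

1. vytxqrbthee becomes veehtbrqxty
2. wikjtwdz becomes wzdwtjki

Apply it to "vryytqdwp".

Rule — reverse the string, then move the last character to the front.
Starting from "vryytqdwp": after the first operation, "pwdqtyyrv"; after the second, "vpwdqtyyr".

vpwdqtyyr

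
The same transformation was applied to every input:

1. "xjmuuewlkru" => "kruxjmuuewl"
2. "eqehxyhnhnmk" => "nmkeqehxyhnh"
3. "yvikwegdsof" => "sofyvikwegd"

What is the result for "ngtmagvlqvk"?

The rule is to move the last 3 characters to the front (rotate right by 3).
Doing the same to "ngtmagvlqvk": "qvkngtmagvl".

qvkngtmagvl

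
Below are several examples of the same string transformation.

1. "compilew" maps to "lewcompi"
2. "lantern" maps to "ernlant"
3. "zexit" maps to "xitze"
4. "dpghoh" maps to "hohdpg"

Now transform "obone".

The rule is to move the last 3 characters to the front (rotate right by 3).
"obone" → "oneob".

oneob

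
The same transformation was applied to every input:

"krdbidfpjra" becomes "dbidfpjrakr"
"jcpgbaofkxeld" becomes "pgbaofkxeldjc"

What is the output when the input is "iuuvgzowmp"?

uvgzowmpiu

What's happening: move the first 2 characters to the end (rotate left by 2).
"iuuvgzowmp" → "uvgzowmpiu".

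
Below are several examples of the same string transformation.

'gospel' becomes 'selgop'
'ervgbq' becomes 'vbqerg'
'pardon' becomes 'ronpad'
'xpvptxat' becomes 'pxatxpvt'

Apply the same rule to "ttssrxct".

sxctttsr

Rule — swap the front and back halves of the string, then swap the first and last characters.
Applying both steps to "ttssrxct": "rxctttss", then "sxctttsr".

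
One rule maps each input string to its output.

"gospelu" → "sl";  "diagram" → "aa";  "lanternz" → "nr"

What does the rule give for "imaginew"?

Looking at the pairs, the operation is to keep one character in every 3, starting at position 3 (positions 3rd, 6th, 9th, ...).
Applying that to "imaginew" gives "an".

an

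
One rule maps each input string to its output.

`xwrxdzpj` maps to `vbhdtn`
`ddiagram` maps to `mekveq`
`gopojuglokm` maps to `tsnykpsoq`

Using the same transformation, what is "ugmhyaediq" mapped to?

The transformation: delete the first 2 characters, then shift every letter 4 places forward in the alphabet (wrapping around).
So "ugmhyaediq" becomes "qlceihmu".

qlceihmu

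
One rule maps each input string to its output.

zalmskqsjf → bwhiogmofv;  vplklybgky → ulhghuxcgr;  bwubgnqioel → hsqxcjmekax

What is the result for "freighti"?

enaecdpb

Each output is the input with this applied: shift every letter 4 places backward in the alphabet (wrapping around), then swap the first and last characters.
Starting from "freighti": after the first operation, "bnaecdpe"; after the second, "enaecdpb".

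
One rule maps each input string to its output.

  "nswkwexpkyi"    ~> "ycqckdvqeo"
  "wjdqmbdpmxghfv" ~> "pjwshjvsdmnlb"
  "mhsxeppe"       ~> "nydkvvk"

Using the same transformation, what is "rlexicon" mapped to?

rkdoiut

The pattern: delete the first character, then shift every letter 6 places forward in the alphabet (wrapping around).
Applying both steps to "rlexicon": "lexicon", then "rkdoiut".
(Check on "nswkwexpkyi": → "swkwexpkyi" → "ycqckdvqeo" ✓)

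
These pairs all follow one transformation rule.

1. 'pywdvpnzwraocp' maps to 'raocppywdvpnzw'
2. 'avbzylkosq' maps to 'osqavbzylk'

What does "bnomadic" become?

icbnomad

Rule — move the first 2 characters to the end (rotate left by 2), then swap the front and back halves of the string.
For "bnomadic", step one produces "omadicbn"; step two turns that into "icbnomad".
(Check on "pywdvpnzwraocp": → "wdvpnzwraocppy" → "raocppywdvpnzw" ✓)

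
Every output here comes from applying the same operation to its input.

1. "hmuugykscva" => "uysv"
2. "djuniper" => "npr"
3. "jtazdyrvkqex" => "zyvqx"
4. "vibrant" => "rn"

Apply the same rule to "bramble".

Looking at the pairs, the operation is to delete the first 2 characters, then keep every other character starting from the second (positions 2nd, 4th, 6th, ...).
Starting from "bramble": after the first operation, "amble"; after the second, "ml".

ml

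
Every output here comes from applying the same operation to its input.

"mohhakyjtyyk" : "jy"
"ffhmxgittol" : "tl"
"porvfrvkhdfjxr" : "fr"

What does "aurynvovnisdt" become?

What's happening: keep one character in every 3, starting at position 2 (positions 2nd, 5th, 8th, ...), then keep only the last 2 characters.
For "aurynvovnisdt" the result is "vs".

vs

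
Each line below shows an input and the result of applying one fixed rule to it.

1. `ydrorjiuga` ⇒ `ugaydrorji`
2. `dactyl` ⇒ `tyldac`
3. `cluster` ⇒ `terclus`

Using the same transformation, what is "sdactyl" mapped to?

Rule — move the last 3 characters to the front (rotate right by 3).
Applying that to "sdactyl" gives "tylsdac".

tylsdac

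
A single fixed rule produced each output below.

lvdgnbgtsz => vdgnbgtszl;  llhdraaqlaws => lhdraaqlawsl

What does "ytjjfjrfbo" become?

The pattern: move the first character to the end.
"ytjjfjrfbo" → "tjjfjrfboy".

tjjfjrfboy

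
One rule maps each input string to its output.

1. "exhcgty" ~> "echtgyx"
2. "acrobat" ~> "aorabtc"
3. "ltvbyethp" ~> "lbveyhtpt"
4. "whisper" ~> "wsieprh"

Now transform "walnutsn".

What's happening: swap each adjacent pair of characters (1↔2, 3↔4, ...), then move the first character to the end.
On "walnutsn" that produces "wnltunsa".

wnltunsa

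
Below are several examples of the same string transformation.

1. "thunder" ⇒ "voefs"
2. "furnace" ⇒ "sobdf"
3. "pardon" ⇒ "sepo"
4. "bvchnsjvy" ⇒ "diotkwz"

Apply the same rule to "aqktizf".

The pattern: shift every letter 1 place forward in the alphabet (wrapping around), then delete the first 2 characters.
Working it through for "aqktizf": intermediate "brlujag", final "lujag".

lujag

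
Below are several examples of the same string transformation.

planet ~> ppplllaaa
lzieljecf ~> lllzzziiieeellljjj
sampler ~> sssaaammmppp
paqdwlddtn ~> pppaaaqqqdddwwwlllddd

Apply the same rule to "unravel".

uuunnnrrraaa

Looking at the pairs, the operation is to delete the last 3 characters, then repeat every character 3 times.
Starting from "unravel": after the first operation, "unra"; after the second, "uuunnnrrraaa".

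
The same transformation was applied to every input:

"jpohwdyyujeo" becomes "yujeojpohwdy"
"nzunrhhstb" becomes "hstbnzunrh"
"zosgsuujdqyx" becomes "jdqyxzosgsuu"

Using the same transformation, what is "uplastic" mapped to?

The transformation: move the first character to the end, then swap the front and back halves of the string.
For "uplastic", step one produces "plasticu"; step two turns that into "ticuplas".
(Check on "zosgsuujdqyx": → "osgsuujdqyxz" → "jdqyxzosgsuu" ✓)

ticuplas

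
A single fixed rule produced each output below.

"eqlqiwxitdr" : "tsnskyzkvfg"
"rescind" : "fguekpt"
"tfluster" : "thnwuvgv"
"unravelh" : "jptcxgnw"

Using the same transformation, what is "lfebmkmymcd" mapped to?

The transformation: swap the first and last characters, then shift every letter 2 places forward in the alphabet (wrapping around).
Applying both steps to "lfebmkmymcd": "dfebmkmymcl", then "fhgdomoaoen".
(Check on "eqlqiwxitdr": → "rqlqiwxitde" → "tsnskyzkvfg" ✓)

fhgdomoaoen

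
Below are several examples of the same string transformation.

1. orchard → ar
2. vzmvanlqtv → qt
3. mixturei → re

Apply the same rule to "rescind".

The pattern: move the last character to the front, then keep only the last 2 characters.
For "rescind", step one produces "drescin"; step two turns that into "in".

in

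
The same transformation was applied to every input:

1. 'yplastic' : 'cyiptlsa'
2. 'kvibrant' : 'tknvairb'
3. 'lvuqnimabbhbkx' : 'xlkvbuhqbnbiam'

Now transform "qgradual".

In each case the input is transformed by: take characters alternately from the front and the back (1st, last, 2nd, 2nd-last, ...), then swap each adjacent pair of characters (1↔2, 3↔4, ...).
Starting from "qgradual": after the first operation, "qlgaruad"; after the second, "lqagurda".

lqagurda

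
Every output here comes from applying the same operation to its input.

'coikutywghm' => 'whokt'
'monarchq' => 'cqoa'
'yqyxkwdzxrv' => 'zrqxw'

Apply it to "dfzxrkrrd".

krfx

The rule is to keep every other character starting from the second (positions 2nd, 4th, 6th, ...), then move the last 2 characters to the front (rotate right by 2).
On "dfzxrkrrd": the first step gives "fxkr", and the second then gives "krfx".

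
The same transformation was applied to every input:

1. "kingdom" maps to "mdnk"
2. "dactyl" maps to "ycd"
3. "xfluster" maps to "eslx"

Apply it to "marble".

lrm

The transformation: keep every other character starting from the first (positions 1st, 3rd, 5th, ...), then reverse the string.
"marble" → "mrl" → "lrm".
(Check on "kingdom": → "kndm" → "mdnk" ✓)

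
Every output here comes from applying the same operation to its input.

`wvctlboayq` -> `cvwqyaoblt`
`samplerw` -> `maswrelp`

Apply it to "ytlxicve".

The rule is to move the first 3 characters to the end (rotate left by 3), then reverse the string.
Applying that to "ytlxicve" gives "ltyevcix".

ltyevcix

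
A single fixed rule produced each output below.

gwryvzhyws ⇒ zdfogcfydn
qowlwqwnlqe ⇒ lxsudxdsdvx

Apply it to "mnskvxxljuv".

Looking at the pairs, the operation is to reverse the string, then shift every letter 7 places forward in the alphabet (wrapping around).
For "mnskvxxljuv" the result is "cbqseecrzut".

cbqseecrzut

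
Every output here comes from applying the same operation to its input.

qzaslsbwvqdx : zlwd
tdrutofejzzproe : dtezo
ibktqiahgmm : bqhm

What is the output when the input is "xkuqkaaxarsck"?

kkxs

Rule — keep one character in every 3, starting at position 2 (positions 2nd, 5th, 8th, ...).
"xkuqkaaxarsck" → "kkxs".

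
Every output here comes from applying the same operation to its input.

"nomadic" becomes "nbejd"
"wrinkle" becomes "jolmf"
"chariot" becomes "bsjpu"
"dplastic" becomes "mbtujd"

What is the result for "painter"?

In each case the input is transformed by: shift every letter 1 place forward in the alphabet (wrapping around), then delete the first 2 characters.
Applying both steps to "painter": "qbjoufs", then "joufs".

joufs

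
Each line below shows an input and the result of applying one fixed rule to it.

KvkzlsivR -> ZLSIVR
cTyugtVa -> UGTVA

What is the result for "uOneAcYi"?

The rule is to delete the first 3 characters, then convert every letter to uppercase.
"uOneAcYi" → "EACYI".

EACYI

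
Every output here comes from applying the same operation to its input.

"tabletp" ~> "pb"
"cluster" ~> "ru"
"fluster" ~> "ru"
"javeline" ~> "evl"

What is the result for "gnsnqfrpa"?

The rule is to take characters alternately from the front and the back (1st, last, 2nd, 2nd-last, ...), then keep one character in every 3, starting at position 2 (positions 2nd, 5th, 8th, ...).
Doing the same to "gnsnqfrpa": "asf".

asf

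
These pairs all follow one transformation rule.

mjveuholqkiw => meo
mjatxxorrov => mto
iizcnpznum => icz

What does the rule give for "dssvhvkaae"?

The pattern: delete the last 3 characters, then keep one character in every 3, starting at position 1 (positions 1st, 4th, 7th, ...).
On "dssvhvkaae" that produces "dvk".

dvk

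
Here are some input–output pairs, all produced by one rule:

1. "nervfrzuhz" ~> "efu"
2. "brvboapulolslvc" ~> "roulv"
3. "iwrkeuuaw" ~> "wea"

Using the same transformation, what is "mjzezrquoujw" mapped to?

jzuj

The transformation: keep one character in every 3, starting at position 2 (positions 2nd, 5th, 8th, ...).
On "mjzezrquoujw" that produces "jzuj".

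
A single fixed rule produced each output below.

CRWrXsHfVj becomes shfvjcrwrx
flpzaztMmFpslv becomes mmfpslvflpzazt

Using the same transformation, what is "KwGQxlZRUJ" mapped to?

lzrujkwgqx

What's happening: swap the front and back halves of the string, then convert every letter to lowercase.
"KwGQxlZRUJ" → "lzrujkwgqx".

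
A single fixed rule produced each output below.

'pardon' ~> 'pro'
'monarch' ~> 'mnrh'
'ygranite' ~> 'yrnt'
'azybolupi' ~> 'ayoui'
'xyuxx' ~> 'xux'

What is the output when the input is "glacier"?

gair

Rule — keep every other character starting from the first (positions 1st, 3rd, 5th, ...).
For "glacier" the result is "gair".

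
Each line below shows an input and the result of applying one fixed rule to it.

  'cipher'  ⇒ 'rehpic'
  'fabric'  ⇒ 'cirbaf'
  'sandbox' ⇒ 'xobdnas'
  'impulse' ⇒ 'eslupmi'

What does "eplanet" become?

tenalpe

The transformation: reverse the string.
For "eplanet" the result is "tenalpe".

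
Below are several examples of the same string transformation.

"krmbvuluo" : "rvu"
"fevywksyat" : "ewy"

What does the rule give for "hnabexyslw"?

nes

Each output is the input with this applied: keep one character in every 3, starting at position 2 (positions 2nd, 5th, 8th, ...).
Doing the same to "hnabexyslw": "nes".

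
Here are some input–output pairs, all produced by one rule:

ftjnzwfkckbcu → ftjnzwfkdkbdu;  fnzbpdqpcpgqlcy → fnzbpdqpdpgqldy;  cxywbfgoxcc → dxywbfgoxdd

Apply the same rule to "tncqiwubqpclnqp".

tndqiwubqpdlnqp

Each output is the input with this applied: replace every "c" with "d".
On "tncqiwubqpclnqp" that produces "tndqiwubqpdlnqp".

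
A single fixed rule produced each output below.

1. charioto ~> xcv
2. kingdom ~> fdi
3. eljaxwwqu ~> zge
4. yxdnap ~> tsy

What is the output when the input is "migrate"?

Rule — shift every letter 5 places backward in the alphabet (wrapping around), then keep only the first 3 characters.
On "migrate": the first step gives "hdbmvoz", and the second then gives "hdb".

hdb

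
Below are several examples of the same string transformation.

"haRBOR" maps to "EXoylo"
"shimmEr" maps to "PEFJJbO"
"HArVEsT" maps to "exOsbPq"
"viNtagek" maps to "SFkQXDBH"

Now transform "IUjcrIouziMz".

What's happening: flip the case of every letter, then shift every letter 3 places backward in the alphabet (wrapping around).
"IUjcrIouziMz" → "frGZOfLRWFjW".

frGZOfLRWFjW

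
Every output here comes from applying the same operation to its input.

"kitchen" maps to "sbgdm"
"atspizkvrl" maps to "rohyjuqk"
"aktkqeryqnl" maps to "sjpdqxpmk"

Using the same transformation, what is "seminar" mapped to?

lhmzq

The rule is to delete the first 2 characters, then shift every letter 1 place backward in the alphabet (wrapping around).
Working it through for "seminar": intermediate "minar", final "lhmzq".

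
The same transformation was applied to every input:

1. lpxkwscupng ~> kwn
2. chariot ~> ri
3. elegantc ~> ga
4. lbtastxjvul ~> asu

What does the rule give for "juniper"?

Each output is the input with this applied: swap each adjacent pair of characters (1↔2, 3↔4, ...), then keep one character in every 3, starting at position 3 (positions 3rd, 6th, 9th, ...).
So "juniper" becomes "ip".

ip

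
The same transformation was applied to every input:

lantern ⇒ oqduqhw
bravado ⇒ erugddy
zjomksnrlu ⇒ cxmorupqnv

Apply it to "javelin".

Looking at the pairs, the operation is to shift every letter 3 places forward in the alphabet (wrapping around), then take characters alternately from the front and the back (1st, last, 2nd, 2nd-last, ...).
"javelin" → "mdyholq" → "mqdlyoh".

mqdlyoh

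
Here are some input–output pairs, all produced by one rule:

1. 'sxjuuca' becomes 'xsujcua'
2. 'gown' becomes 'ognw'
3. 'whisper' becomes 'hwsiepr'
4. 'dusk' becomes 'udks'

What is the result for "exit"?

In each case the input is transformed by: swap each adjacent pair of characters (1↔2, 3↔4, ...).
Doing the same to "exit": "xeti".

xeti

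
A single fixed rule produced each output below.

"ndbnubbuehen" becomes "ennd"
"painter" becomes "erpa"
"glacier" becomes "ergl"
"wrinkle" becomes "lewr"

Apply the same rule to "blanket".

The rule is to move the first 2 characters to the end (rotate left by 2), then keep only the last 4 characters.
For "blanket", step one produces "anketbl"; step two turns that into "etbl".

etbl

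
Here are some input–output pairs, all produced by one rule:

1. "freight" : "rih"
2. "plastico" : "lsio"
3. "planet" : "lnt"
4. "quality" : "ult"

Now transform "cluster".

lse

Looking at the pairs, the operation is to keep every other character starting from the second (positions 2nd, 4th, 6th, ...).
On "cluster" that produces "lse".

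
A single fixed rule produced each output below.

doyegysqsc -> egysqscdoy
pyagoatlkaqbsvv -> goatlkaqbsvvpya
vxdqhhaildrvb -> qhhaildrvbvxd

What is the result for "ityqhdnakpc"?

qhdnakpcity

Each output is the input with this applied: move the first 3 characters to the end (rotate left by 3).
On "ityqhdnakpc" that produces "qhdnakpcity".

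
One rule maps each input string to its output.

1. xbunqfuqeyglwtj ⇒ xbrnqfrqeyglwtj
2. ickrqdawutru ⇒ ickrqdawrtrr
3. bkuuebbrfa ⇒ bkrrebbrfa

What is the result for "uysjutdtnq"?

rysjrtdtnq

What's happening: replace every "u" with "r".
Doing the same to "uysjutdtnq": "rysjrtdtnq".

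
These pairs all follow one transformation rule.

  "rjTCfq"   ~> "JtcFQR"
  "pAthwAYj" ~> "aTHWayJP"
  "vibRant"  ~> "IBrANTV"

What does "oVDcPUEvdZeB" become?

The rule is to move the first character to the end, then flip the case of every letter.
Working it through for "oVDcPUEvdZeB": intermediate "VDcPUEvdZeBo", final "vdCpueVDzEbO".

vdCpueVDzEbO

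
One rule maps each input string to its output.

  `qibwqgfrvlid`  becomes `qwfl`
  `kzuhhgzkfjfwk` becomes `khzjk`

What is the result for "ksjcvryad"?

The transformation: keep one character in every 3, starting at position 1 (positions 1st, 4th, 7th, ...).
"ksjcvryad" → "kcy".

kcy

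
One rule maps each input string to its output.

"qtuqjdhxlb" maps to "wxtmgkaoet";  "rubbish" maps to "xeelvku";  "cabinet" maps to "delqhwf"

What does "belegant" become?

Rule — shift every letter 3 places forward in the alphabet (wrapping around), then move the first character to the end.
Applying that to "belegant" gives "hohjdqwe".

hohjdqwe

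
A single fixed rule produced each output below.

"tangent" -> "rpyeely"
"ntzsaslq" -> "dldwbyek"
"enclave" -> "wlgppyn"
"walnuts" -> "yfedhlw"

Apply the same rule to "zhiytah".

The transformation: move the first 3 characters to the end (rotate left by 3), then shift every letter 11 places forward in the alphabet (wrapping around).
On "zhiytah" that produces "jelskst".

jelskst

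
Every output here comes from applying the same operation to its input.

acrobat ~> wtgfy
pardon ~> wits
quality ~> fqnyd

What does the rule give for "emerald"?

In each case the input is transformed by: delete the first 2 characters, then shift every letter 5 places forward in the alphabet (wrapping around).
Applying both steps to "emerald": "erald", then "jwfqi".

jwfqi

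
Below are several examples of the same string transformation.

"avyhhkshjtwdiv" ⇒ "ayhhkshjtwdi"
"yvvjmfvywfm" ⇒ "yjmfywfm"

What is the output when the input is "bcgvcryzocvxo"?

bcgcryzocxo

Looking at the pairs, the operation is to remove every "v".
On "bcgvcryzocvxo" that produces "bcgcryzocxo".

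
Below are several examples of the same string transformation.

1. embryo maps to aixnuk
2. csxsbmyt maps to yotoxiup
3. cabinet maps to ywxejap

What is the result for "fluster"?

bhqopan

The rule is to shift every letter 4 places backward in the alphabet (wrapping around).
On "fluster" that produces "bhqopan".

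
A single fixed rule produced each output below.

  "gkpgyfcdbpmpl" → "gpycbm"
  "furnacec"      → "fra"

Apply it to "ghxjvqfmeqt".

gxvfe

Rule — delete the last 2 characters, then keep every other character starting from the first (positions 1st, 3rd, 5th, ...).
Applying both steps to "ghxjvqfmeqt": "ghxjvqfme", then "gxvfe".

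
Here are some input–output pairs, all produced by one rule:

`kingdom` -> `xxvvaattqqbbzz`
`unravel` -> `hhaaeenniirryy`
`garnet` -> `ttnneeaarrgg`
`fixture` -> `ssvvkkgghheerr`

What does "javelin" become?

wwnniirryyvvaa

Each output is the input with this applied: shift every letter 13 places forward in the alphabet (wrapping around) — i.e. ROT13, then double every character.
Starting from "javelin": after the first operation, "wniryva"; after the second, "wwnniirryyvvaa".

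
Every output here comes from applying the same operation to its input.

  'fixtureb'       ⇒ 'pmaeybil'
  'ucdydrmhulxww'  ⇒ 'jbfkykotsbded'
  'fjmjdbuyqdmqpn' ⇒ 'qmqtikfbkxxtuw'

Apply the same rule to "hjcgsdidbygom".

In each case the input is transformed by: swap each adjacent pair of characters (1↔2, 3↔4, ...), then shift every letter 7 places forward in the alphabet (wrapping around).
Working it through for "hjcgsdidbygom": intermediate "jhgcdsdiybogm", final "qonjkzkpfivnt".

qonjkzkpfivnt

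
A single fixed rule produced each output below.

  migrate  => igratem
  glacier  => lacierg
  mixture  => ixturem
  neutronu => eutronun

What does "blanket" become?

lanketb

In each case the input is transformed by: move the first character to the end.
Doing the same to "blanket": "lanketb".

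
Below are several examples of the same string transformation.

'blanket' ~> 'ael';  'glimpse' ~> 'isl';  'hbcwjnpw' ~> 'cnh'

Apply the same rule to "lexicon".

Rule — move the first 2 characters to the end (rotate left by 2), then keep one character in every 3, starting at position 1 (positions 1st, 4th, 7th, ...).
"lexicon" → "xiconle" → "xoe".
(Check on "glimpse": → "impsegl" → "isl" ✓)

xoe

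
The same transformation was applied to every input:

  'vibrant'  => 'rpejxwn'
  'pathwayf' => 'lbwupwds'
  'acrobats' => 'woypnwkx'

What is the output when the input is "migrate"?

iaepcwn

The pattern: shift every letter 4 places backward in the alphabet (wrapping around), then take characters alternately from the front and the back (1st, last, 2nd, 2nd-last, ...).
Starting from "migrate": after the first operation, "iecnwpa"; after the second, "iaepcwn".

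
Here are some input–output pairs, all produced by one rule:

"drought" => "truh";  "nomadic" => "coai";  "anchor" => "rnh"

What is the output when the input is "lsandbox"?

The pattern: move the last character to the front, then keep every other character starting from the first (positions 1st, 3rd, 5th, ...).
Starting from "lsandbox": after the first operation, "xlsandbo"; after the second, "xsnb".

xsnb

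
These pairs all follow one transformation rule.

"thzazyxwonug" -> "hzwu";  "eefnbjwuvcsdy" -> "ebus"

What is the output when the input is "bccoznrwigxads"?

czwxs

Each output is the input with this applied: keep one character in every 3, starting at position 2 (positions 2nd, 5th, 8th, ...).
So "bccoznrwigxads" becomes "czwxs".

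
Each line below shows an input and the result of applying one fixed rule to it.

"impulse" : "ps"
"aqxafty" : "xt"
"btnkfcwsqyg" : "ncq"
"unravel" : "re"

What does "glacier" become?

ae

The pattern: keep one character in every 3, starting at position 3 (positions 3rd, 6th, 9th, ...).
Applying that to "glacier" gives "ae".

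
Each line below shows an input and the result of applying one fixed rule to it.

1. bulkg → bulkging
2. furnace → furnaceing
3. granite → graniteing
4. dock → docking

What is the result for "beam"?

The rule is to append "ing".
Doing the same to "beam": "beaming".

beaming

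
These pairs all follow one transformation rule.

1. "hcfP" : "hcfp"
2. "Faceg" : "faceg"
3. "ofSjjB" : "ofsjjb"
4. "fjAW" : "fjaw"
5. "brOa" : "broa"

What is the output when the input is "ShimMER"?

Looking at the pairs, the operation is to convert every letter to lowercase.
For "ShimMER" the result is "shimmer".

shimmer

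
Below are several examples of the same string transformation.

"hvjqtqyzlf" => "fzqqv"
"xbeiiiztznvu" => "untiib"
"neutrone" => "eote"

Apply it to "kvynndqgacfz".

The transformation: reverse the string, then keep every other character starting from the first (positions 1st, 3rd, 5th, ...).
Starting from "kvynndqgacfz": after the first operation, "zfcagqdnnyvk"; after the second, "zcgdnv".

zcgdnv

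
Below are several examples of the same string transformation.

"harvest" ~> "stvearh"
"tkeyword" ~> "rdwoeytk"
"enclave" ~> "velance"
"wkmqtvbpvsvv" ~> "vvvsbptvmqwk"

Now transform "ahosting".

ngtiosah

Rule — reverse the string, then swap each adjacent pair of characters (1↔2, 3↔4, ...).
On "ahosting": the first step gives "gnitsoha", and the second then gives "ngtiosah".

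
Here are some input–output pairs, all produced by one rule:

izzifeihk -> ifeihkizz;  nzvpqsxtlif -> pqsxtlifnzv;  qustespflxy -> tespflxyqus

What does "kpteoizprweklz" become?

What's happening: move the first 3 characters to the end (rotate left by 3).
On "kpteoizprweklz" that produces "eoizprweklzkpt".

eoizprweklzkpt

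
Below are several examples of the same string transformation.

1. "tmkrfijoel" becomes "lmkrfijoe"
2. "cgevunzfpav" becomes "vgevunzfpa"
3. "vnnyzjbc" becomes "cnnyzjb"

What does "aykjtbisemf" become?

fykjtbisem

Each output is the input with this applied: delete the first character, then move the last character to the front.
On "aykjtbisemf" that produces "fykjtbisem".
(Check on "cgevunzfpav": → "gevunzfpav" → "vgevunzfpa" ✓)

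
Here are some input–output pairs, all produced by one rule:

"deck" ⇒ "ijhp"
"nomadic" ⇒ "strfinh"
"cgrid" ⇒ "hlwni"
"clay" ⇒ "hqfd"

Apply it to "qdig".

vinl

Looking at the pairs, the operation is to shift every letter 5 places forward in the alphabet (wrapping around).
On "qdig" that produces "vinl".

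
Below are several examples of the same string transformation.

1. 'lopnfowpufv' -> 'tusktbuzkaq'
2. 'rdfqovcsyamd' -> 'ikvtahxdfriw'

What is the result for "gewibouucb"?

jbngtzzhgl

The rule is to move the first character to the end, then shift every letter 5 places forward in the alphabet (wrapping around).
"gewibouucb" → "ewibouucbg" → "jbngtzzhgl".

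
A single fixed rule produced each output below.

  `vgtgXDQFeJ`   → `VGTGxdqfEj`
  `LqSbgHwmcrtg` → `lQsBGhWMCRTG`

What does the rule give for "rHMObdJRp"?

In each case the input is transformed by: flip the case of every letter.
On "rHMObdJRp" that produces "RhmoBDjrP".

RhmoBDjrP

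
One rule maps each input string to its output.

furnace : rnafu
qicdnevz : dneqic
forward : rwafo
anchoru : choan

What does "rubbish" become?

In each case the input is transformed by: delete the last 2 characters, then move the last 3 characters to the front (rotate right by 3).
Starting from "rubbish": after the first operation, "rubbi"; after the second, "bbiru".

bbiru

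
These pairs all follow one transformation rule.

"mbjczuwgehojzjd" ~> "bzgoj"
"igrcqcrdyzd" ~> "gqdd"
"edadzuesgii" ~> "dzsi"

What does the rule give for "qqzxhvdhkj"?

qhh

Rule — keep one character in every 3, starting at position 2 (positions 2nd, 5th, 8th, ...).
So "qqzxhvdhkj" becomes "qhh".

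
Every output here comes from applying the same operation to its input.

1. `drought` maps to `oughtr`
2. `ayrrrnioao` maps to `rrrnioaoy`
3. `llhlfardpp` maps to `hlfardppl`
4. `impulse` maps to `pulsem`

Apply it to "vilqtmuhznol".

lqtmuhznoli

What's happening: delete the first character, then move the first character to the end.
"vilqtmuhznol" → "ilqtmuhznol" → "lqtmuhznoli".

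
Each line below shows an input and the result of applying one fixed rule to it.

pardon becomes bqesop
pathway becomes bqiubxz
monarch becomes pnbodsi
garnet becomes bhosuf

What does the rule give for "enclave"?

ofmdwbf

Each output is the input with this applied: swap each adjacent pair of characters (1↔2, 3↔4, ...), then shift every letter 1 place forward in the alphabet (wrapping around).
On "enclave": the first step gives "nelcvae", and the second then gives "ofmdwbf".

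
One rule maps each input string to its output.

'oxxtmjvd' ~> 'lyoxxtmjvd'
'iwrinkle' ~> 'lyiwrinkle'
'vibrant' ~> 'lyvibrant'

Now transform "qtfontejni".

Each output is the input with this applied: prepend "ly".
For "qtfontejni" the result is "lyqtfontejni".

lyqtfontejni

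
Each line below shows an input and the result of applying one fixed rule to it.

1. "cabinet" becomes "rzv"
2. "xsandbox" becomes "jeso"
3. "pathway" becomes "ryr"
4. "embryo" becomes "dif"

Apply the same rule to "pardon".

Each output is the input with this applied: keep every other character starting from the second (positions 2nd, 4th, 6th, ...), then shift every letter 9 places backward in the alphabet (wrapping around).
Doing the same to "pardon": "rue".
(Check on "cabinet": → "aie" → "rzv" ✓)

rue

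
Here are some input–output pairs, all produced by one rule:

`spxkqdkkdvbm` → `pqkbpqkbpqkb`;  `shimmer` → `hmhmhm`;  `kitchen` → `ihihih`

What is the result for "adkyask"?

What's happening: keep one character in every 3, starting at position 2 (positions 2nd, 5th, 8th, ...), then write the whole string 3 times in a row.
For "adkyask", step one produces "da"; step two turns that into "dadada".

dadada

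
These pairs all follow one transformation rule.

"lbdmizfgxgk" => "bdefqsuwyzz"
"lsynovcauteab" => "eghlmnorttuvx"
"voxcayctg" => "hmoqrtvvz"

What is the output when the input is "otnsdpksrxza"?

The transformation: shift every letter 7 places backward in the alphabet (wrapping around), then sort the characters into alphabetical order.
Applying both steps to "otnsdpksrxza": "hmglwidlkqst", then "dghikllmqstw".

dghikllmqstw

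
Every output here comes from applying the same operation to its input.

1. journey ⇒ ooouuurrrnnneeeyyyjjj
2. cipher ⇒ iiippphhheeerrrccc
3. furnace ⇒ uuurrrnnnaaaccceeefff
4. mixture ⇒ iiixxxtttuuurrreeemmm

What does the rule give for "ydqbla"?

Each output is the input with this applied: repeat every character 3 times, then move the first 3 characters to the end (rotate left by 3).
Applying both steps to "ydqbla": "yyydddqqqbbblllaaa", then "dddqqqbbblllaaayyy".

dddqqqbbblllaaayyy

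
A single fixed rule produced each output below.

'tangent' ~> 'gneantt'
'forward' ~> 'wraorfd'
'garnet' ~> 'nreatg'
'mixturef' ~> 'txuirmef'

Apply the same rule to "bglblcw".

Looking at the pairs, the operation is to move the first 3 characters to the end (rotate left by 3), then take characters alternately from the front and the back (1st, last, 2nd, 2nd-last, ...).
For "bglblcw", step one produces "blcwbgl"; step two turns that into "bllgcbw".

bllgcbw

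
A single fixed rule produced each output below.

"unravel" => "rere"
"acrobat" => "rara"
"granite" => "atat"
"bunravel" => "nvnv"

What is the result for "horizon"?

roro

The transformation: keep one character in every 3, starting at position 3 (positions 3rd, 6th, 9th, ...), then write the whole string twice.
Starting from "horizon": after the first operation, "ro"; after the second, "roro".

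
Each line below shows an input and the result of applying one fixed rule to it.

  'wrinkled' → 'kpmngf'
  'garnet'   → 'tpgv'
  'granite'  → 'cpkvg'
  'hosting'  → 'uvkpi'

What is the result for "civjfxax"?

The rule is to delete the first 2 characters, then shift every letter 2 places forward in the alphabet (wrapping around).
"civjfxax" → "vjfxax" → "xlhzcz".

xlhzcz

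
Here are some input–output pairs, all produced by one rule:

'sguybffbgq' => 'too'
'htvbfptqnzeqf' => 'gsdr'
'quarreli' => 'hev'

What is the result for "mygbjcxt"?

lwg

The transformation: keep one character in every 3, starting at position 2 (positions 2nd, 5th, 8th, ...), then shift every letter 13 places forward in the alphabet (wrapping around) — i.e. ROT13.
Working it through for "mygbjcxt": intermediate "yjt", final "lwg".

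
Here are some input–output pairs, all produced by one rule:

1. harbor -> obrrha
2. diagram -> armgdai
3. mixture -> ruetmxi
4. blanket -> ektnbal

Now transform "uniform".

Rule — move the last 2 characters to the front (rotate right by 2), then take characters alternately from the front and the back (1st, last, 2nd, 2nd-last, ...).
Starting from "uniform": after the first operation, "rmunifo"; after the second, "romfuin".

romfuin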